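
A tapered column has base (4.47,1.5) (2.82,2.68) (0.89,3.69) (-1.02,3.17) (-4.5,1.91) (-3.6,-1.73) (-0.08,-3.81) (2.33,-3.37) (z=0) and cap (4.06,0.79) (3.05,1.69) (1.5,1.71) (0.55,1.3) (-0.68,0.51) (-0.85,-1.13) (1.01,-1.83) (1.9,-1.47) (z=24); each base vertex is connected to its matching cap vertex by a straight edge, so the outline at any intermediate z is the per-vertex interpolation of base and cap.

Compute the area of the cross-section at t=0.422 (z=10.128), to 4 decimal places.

Area at t=0.422: 28.2181

Cross-section at t=0.422: each vertex is (1-t)·p0[i] + t·p1[i].
  v1: (1-0.422)·(4.47,1.5) + 0.422·(4.06,0.79) = (4.2970,1.2004)
  v2: (1-0.422)·(2.82,2.68) + 0.422·(3.05,1.69) = (2.9171,2.2622)
  v3: (1-0.422)·(0.89,3.69) + 0.422·(1.5,1.71) = (1.1474,2.8544)
  v4: (1-0.422)·(-1.02,3.17) + 0.422·(0.55,1.3) = (-0.3575,2.3809)
  v5: (1-0.422)·(-4.5,1.91) + 0.422·(-0.68,0.51) = (-2.8880,1.3192)
  v6: (1-0.422)·(-3.6,-1.73) + 0.422·(-0.85,-1.13) = (-2.4395,-1.4768)
  v7: (1-0.422)·(-0.08,-3.81) + 0.422·(1.01,-1.83) = (0.3800,-2.9744)
  v8: (1-0.422)·(2.33,-3.37) + 0.422·(1.9,-1.47) = (2.1485,-2.5682)
Shoelace sum Σ(x_i·y_{i+1} − x_{i+1}·y_i):
  i=1: 4.2970·2.2622 − 2.9171·1.2004 = +6.2191 (running +6.2191)
  i=2: 2.9171·2.8544 − 1.1474·2.2622 = +5.7309 (running +11.9500)
  i=3: 1.1474·2.3809 − -0.3575·2.8544 = +3.7522 (running +15.7022)
  i=4: -0.3575·1.3192 − -2.8880·2.3809 = +6.4043 (running +22.1065)
  i=5: -2.8880·-1.4768 − -2.4395·1.3192 = +7.4831 (running +29.5896)
  i=6: -2.4395·-2.9744 − 0.3800·-1.4768 = +7.8173 (running +37.4069)
  i=7: 0.3800·-2.5682 − 2.1485·-2.9744 = +5.4148 (running +42.8217)
  i=8: 2.1485·1.2004 − 4.2970·-2.5682 = +13.6146 (running +56.4363)
Area = |Σ|/2 = |56.4363|/2 = 28.2181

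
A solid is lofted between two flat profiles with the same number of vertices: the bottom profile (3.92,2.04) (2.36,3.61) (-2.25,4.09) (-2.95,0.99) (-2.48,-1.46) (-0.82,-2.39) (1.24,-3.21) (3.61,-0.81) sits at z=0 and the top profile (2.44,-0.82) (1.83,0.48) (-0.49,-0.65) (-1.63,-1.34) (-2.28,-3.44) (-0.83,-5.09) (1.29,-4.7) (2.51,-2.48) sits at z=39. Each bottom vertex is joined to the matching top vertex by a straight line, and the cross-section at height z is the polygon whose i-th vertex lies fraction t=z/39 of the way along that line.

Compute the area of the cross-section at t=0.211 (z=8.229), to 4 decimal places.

Area at t=0.211: 32.6082

Cross-section at t=0.211: each vertex is (1-t)·p0[i] + t·p1[i].
  v1: (1-0.211)·(3.92,2.04) + 0.211·(2.44,-0.82) = (3.6077,1.4365)
  v2: (1-0.211)·(2.36,3.61) + 0.211·(1.83,0.48) = (2.2482,2.9496)
  v3: (1-0.211)·(-2.25,4.09) + 0.211·(-0.49,-0.65) = (-1.8786,3.0899)
  v4: (1-0.211)·(-2.95,0.99) + 0.211·(-1.63,-1.34) = (-2.6715,0.4984)
  v5: (1-0.211)·(-2.48,-1.46) + 0.211·(-2.28,-3.44) = (-2.4378,-1.8778)
  v6: (1-0.211)·(-0.82,-2.39) + 0.211·(-0.83,-5.09) = (-0.8221,-2.9597)
  v7: (1-0.211)·(1.24,-3.21) + 0.211·(1.29,-4.7) = (1.2506,-3.5244)
  v8: (1-0.211)·(3.61,-0.81) + 0.211·(2.51,-2.48) = (3.3779,-1.1624)
Shoelace sum Σ(x_i·y_{i+1} − x_{i+1}·y_i):
  i=1: 3.6077·2.9496 − 2.2482·1.4365 = +7.4116 (running +7.4116)
  i=2: 2.2482·3.0899 − -1.8786·2.9496 = +12.4877 (running +19.8993)
  i=3: -1.8786·0.4984 − -2.6715·3.0899 = +7.3182 (running +27.2176)
  i=4: -2.6715·-1.8778 − -2.4378·0.4984 = +6.2314 (running +33.4490)
  i=5: -2.4378·-2.9597 − -0.8221·-1.8778 = +5.6714 (running +39.1204)
  i=6: -0.8221·-3.5244 − 1.2506·-2.9597 = +6.5987 (running +45.7191)
  i=7: 1.2506·-1.1624 − 3.3779·-3.5244 = +10.4514 (running +56.1705)
  i=8: 3.3779·1.4365 − 3.6077·-1.1624 = +9.0460 (running +65.2165)
Area = |Σ|/2 = |65.2165|/2 = 32.6082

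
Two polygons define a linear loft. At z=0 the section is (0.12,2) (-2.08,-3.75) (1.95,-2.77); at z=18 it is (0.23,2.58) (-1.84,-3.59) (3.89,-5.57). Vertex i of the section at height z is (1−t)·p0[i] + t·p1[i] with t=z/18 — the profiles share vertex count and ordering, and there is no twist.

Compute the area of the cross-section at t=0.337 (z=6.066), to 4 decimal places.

Cross-section at t=0.337: each vertex is (1-t)·p0[i] + t·p1[i].
  v1: (1-0.337)·(0.12,2) + 0.337·(0.23,2.58) = (0.1571,2.1955)
  v2: (1-0.337)·(-2.08,-3.75) + 0.337·(-1.84,-3.59) = (-1.9991,-3.6961)
  v3: (1-0.337)·(1.95,-2.77) + 0.337·(3.89,-5.57) = (2.6038,-3.7136)
Shoelace sum Σ(x_i·y_{i+1} − x_{i+1}·y_i):
  i=1: 0.1571·-3.6961 − -1.9991·2.1955 = +3.8084 (running +3.8084)
  i=2: -1.9991·-3.7136 − 2.6038·-3.6961 = +17.0477 (running +20.8562)
  i=3: 2.6038·2.1955 − 0.1571·-3.7136 = +6.2998 (running +27.1559)
Area = |Σ|/2 = |27.1559|/2 = 13.5780

Area at t=0.337: 13.5780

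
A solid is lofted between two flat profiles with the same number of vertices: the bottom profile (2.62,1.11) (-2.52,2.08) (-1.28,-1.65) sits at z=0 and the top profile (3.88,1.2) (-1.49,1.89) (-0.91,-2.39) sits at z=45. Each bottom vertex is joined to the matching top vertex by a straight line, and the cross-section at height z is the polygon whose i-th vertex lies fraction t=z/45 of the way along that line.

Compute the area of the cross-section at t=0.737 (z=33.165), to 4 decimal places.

Area at t=0.737: 10.6906

Cross-section at t=0.737: each vertex is (1-t)·p0[i] + t·p1[i].
  v1: (1-0.737)·(2.62,1.11) + 0.737·(3.88,1.2) = (3.5486,1.1763)
  v2: (1-0.737)·(-2.52,2.08) + 0.737·(-1.49,1.89) = (-1.7609,1.9400)
  v3: (1-0.737)·(-1.28,-1.65) + 0.737·(-0.91,-2.39) = (-1.0073,-2.1954)
Shoelace sum Σ(x_i·y_{i+1} − x_{i+1}·y_i):
  i=1: 3.5486·1.9400 − -1.7609·1.1763 = +8.9556 (running +8.9556)
  i=2: -1.7609·-2.1954 − -1.0073·1.9400 = +5.8200 (running +14.7756)
  i=3: -1.0073·1.1763 − 3.5486·-2.1954 = +6.6056 (running +21.3812)
Area = |Σ|/2 = |21.3812|/2 = 10.6906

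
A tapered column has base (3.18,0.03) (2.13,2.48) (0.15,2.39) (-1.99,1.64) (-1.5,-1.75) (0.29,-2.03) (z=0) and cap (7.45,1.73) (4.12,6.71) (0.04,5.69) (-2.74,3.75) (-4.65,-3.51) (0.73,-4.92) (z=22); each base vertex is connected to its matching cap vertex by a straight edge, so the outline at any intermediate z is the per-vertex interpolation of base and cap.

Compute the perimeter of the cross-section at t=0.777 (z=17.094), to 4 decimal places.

Cross-section at t=0.777: each vertex is (1-t)·p0[i] + t·p1[i].
  v1: (1-0.777)·(3.18,0.03) + 0.777·(7.45,1.73) = (6.4978,1.3509)
  v2: (1-0.777)·(2.13,2.48) + 0.777·(4.12,6.71) = (3.6762,5.7667)
  v3: (1-0.777)·(0.15,2.39) + 0.777·(0.04,5.69) = (0.0645,4.9541)
  v4: (1-0.777)·(-1.99,1.64) + 0.777·(-2.74,3.75) = (-2.5728,3.2795)
  v5: (1-0.777)·(-1.5,-1.75) + 0.777·(-4.65,-3.51) = (-3.9476,-3.1175)
  v6: (1-0.777)·(0.29,-2.03) + 0.777·(0.73,-4.92) = (0.6319,-4.2755)
Perimeter = Σ |v_{i+1} − v_i|:
  edge 1→2: √(-2.8216² + 4.4158²) = 5.2403 (running 5.2403)
  edge 2→3: √(-3.6117² + -0.8126²) = 3.7020 (running 8.9423)
  edge 3→4: √(-2.6373² + -1.6746²) = 3.1240 (running 12.0663)
  edge 4→5: √(-1.3748² + -6.3970²) = 6.5431 (running 18.6094)
  edge 5→6: √(4.5794² + -1.1580²) = 4.7236 (running 23.3329)
  edge 6→1: √(5.8659² + 5.6264²) = 8.1281 (running 31.4610)
Perimeter = 31.4610

Perimeter at t=0.777: 31.4610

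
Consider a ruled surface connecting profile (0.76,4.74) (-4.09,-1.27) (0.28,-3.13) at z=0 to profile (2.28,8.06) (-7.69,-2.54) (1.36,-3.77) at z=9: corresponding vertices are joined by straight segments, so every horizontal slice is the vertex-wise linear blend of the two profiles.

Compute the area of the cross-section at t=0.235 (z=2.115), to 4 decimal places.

Area at t=0.235: 24.5681

Cross-section at t=0.235: each vertex is (1-t)·p0[i] + t·p1[i].
  v1: (1-0.235)·(0.76,4.74) + 0.235·(2.28,8.06) = (1.1172,5.5202)
  v2: (1-0.235)·(-4.09,-1.27) + 0.235·(-7.69,-2.54) = (-4.9360,-1.5684)
  v3: (1-0.235)·(0.28,-3.13) + 0.235·(1.36,-3.77) = (0.5338,-3.2804)
Shoelace sum Σ(x_i·y_{i+1} − x_{i+1}·y_i):
  i=1: 1.1172·-1.5684 − -4.9360·5.5202 = +25.4954 (running +25.4954)
  i=2: -4.9360·-3.2804 − 0.5338·-1.5684 = +17.0293 (running +42.5247)
  i=3: 0.5338·5.5202 − 1.1172·-3.2804 = +6.6115 (running +49.1363)
Area = |Σ|/2 = |49.1363|/2 = 24.5681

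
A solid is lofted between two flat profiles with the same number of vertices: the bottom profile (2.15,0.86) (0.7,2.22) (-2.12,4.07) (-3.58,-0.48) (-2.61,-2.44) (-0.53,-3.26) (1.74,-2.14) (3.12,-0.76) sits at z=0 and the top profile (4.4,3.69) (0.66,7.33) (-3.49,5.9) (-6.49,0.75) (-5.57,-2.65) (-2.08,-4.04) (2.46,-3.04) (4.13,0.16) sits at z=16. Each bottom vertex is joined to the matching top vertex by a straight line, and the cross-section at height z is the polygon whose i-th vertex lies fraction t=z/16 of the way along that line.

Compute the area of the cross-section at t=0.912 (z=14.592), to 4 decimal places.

Cross-section at t=0.912: each vertex is (1-t)·p0[i] + t·p1[i].
  v1: (1-0.912)·(2.15,0.86) + 0.912·(4.4,3.69) = (4.2020,3.4410)
  v2: (1-0.912)·(0.7,2.22) + 0.912·(0.66,7.33) = (0.6635,6.8803)
  v3: (1-0.912)·(-2.12,4.07) + 0.912·(-3.49,5.9) = (-3.3694,5.7390)
  v4: (1-0.912)·(-3.58,-0.48) + 0.912·(-6.49,0.75) = (-6.2339,0.6418)
  v5: (1-0.912)·(-2.61,-2.44) + 0.912·(-5.57,-2.65) = (-5.3095,-2.6315)
  v6: (1-0.912)·(-0.53,-3.26) + 0.912·(-2.08,-4.04) = (-1.9436,-3.9714)
  v7: (1-0.912)·(1.74,-2.14) + 0.912·(2.46,-3.04) = (2.3966,-2.9608)
  v8: (1-0.912)·(3.12,-0.76) + 0.912·(4.13,0.16) = (4.0411,0.0790)
Shoelace sum Σ(x_i·y_{i+1} − x_{i+1}·y_i):
  i=1: 4.2020·6.8803 − 0.6635·3.4410 = +26.6280 (running +26.6280)
  i=2: 0.6635·5.7390 − -3.3694·6.8803 = +26.9907 (running +53.6187)
  i=3: -3.3694·0.6418 − -6.2339·5.7390 = +33.6138 (running +87.2325)
  i=4: -6.2339·-2.6315 − -5.3095·0.6418 = +19.8121 (running +107.0447)
  i=5: -5.3095·-3.9714 − -1.9436·-2.6315 = +15.9714 (running +123.0161)
  i=6: -1.9436·-2.9608 − 2.3966·-3.9714 = +15.2725 (running +138.2886)
  i=7: 2.3966·0.0790 − 4.0411·-2.9608 = +12.1544 (running +150.4430)
  i=8: 4.0411·3.4410 − 4.2020·0.0790 = +13.5732 (running +164.0162)
Area = |Σ|/2 = |164.0162|/2 = 82.0081

Area at t=0.912: 82.0081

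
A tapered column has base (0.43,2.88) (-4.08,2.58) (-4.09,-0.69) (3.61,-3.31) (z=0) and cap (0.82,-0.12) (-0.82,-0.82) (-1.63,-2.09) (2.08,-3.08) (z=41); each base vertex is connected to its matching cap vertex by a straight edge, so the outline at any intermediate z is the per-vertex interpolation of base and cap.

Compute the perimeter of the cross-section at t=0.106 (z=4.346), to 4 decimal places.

Perimeter at t=0.106: 21.5183

Cross-section at t=0.106: each vertex is (1-t)·p0[i] + t·p1[i].
  v1: (1-0.106)·(0.43,2.88) + 0.106·(0.82,-0.12) = (0.4713,2.5620)
  v2: (1-0.106)·(-4.08,2.58) + 0.106·(-0.82,-0.82) = (-3.7344,2.2196)
  v3: (1-0.106)·(-4.09,-0.69) + 0.106·(-1.63,-2.09) = (-3.8292,-0.8384)
  v4: (1-0.106)·(3.61,-3.31) + 0.106·(2.08,-3.08) = (3.4478,-3.2856)
Perimeter = Σ |v_{i+1} − v_i|:
  edge 1→2: √(-4.2058² + -0.3424²) = 4.2197 (running 4.2197)
  edge 2→3: √(-0.0948² + -3.0580²) = 3.0595 (running 7.2792)
  edge 3→4: √(7.2771² + -2.4472²) = 7.6775 (running 14.9567)
  edge 4→1: √(-2.9765² + 5.8476²) = 6.5616 (running 21.5183)
Perimeter = 21.5183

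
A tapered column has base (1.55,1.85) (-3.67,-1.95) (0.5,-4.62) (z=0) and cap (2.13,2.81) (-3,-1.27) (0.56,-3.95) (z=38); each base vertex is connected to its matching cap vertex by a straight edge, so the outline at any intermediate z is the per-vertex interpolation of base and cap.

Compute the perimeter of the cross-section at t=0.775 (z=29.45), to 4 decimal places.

Cross-section at t=0.775: each vertex is (1-t)·p0[i] + t·p1[i].
  v1: (1-0.775)·(1.55,1.85) + 0.775·(2.13,2.81) = (1.9995,2.5940)
  v2: (1-0.775)·(-3.67,-1.95) + 0.775·(-3,-1.27) = (-3.1507,-1.4230)
  v3: (1-0.775)·(0.5,-4.62) + 0.775·(0.56,-3.95) = (0.5465,-4.1007)
Perimeter = Σ |v_{i+1} − v_i|:
  edge 1→2: √(-5.1502² + -4.0170²) = 6.5316 (running 6.5316)
  edge 2→3: √(3.6972² + -2.6777²) = 4.5651 (running 11.0967)
  edge 3→1: √(1.4530² + 6.6947²) = 6.8506 (running 17.9473)
Perimeter = 17.9473

Perimeter at t=0.775: 17.9473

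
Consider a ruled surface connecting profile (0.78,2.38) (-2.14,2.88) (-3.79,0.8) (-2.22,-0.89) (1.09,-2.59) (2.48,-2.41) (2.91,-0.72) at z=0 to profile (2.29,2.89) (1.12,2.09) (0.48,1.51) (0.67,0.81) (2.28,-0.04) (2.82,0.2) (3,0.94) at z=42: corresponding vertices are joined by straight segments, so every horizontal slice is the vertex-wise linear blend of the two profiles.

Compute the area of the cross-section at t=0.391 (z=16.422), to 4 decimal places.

Area at t=0.391: 13.8081

Cross-section at t=0.391: each vertex is (1-t)·p0[i] + t·p1[i].
  v1: (1-0.391)·(0.78,2.38) + 0.391·(2.29,2.89) = (1.3704,2.5794)
  v2: (1-0.391)·(-2.14,2.88) + 0.391·(1.12,2.09) = (-0.8653,2.5711)
  v3: (1-0.391)·(-3.79,0.8) + 0.391·(0.48,1.51) = (-2.1204,1.0776)
  v4: (1-0.391)·(-2.22,-0.89) + 0.391·(0.67,0.81) = (-1.0900,-0.2253)
  v5: (1-0.391)·(1.09,-2.59) + 0.391·(2.28,-0.04) = (1.5553,-1.5929)
  v6: (1-0.391)·(2.48,-2.41) + 0.391·(2.82,0.2) = (2.6129,-1.3895)
  v7: (1-0.391)·(2.91,-0.72) + 0.391·(3,0.94) = (2.9452,-0.0709)
Shoelace sum Σ(x_i·y_{i+1} − x_{i+1}·y_i):
  i=1: 1.3704·2.5711 − -0.8653·2.5794 = +5.7555 (running +5.7555)
  i=2: -0.8653·1.0776 − -2.1204·2.5711 = +4.5194 (running +10.2749)
  i=3: -2.1204·-0.2253 − -1.0900·1.0776 = +1.6523 (running +11.9272)
  i=4: -1.0900·-1.5929 − 1.5553·-0.2253 = +2.0867 (running +14.0140)
  i=5: 1.5553·-1.3895 − 2.6129·-1.5929 = +2.0012 (running +16.0152)
  i=6: 2.6129·-0.0709 − 2.9452·-1.3895 = +3.9070 (running +19.9222)
  i=7: 2.9452·2.5794 − 1.3704·-0.0709 = +7.6941 (running +27.6162)
Area = |Σ|/2 = |27.6162|/2 = 13.8081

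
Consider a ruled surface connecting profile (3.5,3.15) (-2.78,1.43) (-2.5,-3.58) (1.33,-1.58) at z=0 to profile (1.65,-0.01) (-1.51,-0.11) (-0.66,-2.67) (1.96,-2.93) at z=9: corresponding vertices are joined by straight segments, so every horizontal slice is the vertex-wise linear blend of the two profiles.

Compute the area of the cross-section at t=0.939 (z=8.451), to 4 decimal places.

Cross-section at t=0.939: each vertex is (1-t)·p0[i] + t·p1[i].
  v1: (1-0.939)·(3.5,3.15) + 0.939·(1.65,-0.01) = (1.7629,0.1828)
  v2: (1-0.939)·(-2.78,1.43) + 0.939·(-1.51,-0.11) = (-1.5875,-0.0161)
  v3: (1-0.939)·(-2.5,-3.58) + 0.939·(-0.66,-2.67) = (-0.7722,-2.7255)
  v4: (1-0.939)·(1.33,-1.58) + 0.939·(1.96,-2.93) = (1.9216,-2.8476)
Shoelace sum Σ(x_i·y_{i+1} − x_{i+1}·y_i):
  i=1: 1.7629·-0.0161 − -1.5875·0.1828 = +0.2618 (running +0.2618)
  i=2: -1.5875·-2.7255 − -0.7722·-0.0161 = +4.3143 (running +4.5761)
  i=3: -0.7722·-2.8476 − 1.9216·-2.7255 = +7.4363 (running +12.0124)
  i=4: 1.9216·0.1828 − 1.7629·-2.8476 = +5.3712 (running +17.3836)
Area = |Σ|/2 = |17.3836|/2 = 8.6918

Area at t=0.939: 8.6918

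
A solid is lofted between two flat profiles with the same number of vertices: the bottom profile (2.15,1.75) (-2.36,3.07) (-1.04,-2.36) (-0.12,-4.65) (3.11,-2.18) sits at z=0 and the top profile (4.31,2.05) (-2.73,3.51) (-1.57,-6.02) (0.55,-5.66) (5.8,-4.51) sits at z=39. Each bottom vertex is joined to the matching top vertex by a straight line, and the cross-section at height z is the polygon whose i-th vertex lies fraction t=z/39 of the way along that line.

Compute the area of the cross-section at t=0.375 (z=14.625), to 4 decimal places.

Cross-section at t=0.375: each vertex is (1-t)·p0[i] + t·p1[i].
  v1: (1-0.375)·(2.15,1.75) + 0.375·(4.31,2.05) = (2.9600,1.8625)
  v2: (1-0.375)·(-2.36,3.07) + 0.375·(-2.73,3.51) = (-2.4987,3.2350)
  v3: (1-0.375)·(-1.04,-2.36) + 0.375·(-1.57,-6.02) = (-1.2388,-3.7325)
  v4: (1-0.375)·(-0.12,-4.65) + 0.375·(0.55,-5.66) = (0.1313,-5.0288)
  v5: (1-0.375)·(3.11,-2.18) + 0.375·(5.8,-4.51) = (4.1187,-3.0537)
Shoelace sum Σ(x_i·y_{i+1} − x_{i+1}·y_i):
  i=1: 2.9600·3.2350 − -2.4987·1.8625 = +14.2295 (running +14.2295)
  i=2: -2.4987·-3.7325 − -1.2388·3.2350 = +13.3339 (running +27.5635)
  i=3: -1.2388·-5.0288 − 0.1313·-3.7325 = +6.7193 (running +34.2827)
  i=4: 0.1313·-3.0537 − 4.1187·-5.0288 = +20.3114 (running +54.5941)
  i=5: 4.1187·1.8625 − 2.9600·-3.0537 = +16.7103 (running +71.3043)
Area = |Σ|/2 = |71.3043|/2 = 35.6522

Area at t=0.375: 35.6522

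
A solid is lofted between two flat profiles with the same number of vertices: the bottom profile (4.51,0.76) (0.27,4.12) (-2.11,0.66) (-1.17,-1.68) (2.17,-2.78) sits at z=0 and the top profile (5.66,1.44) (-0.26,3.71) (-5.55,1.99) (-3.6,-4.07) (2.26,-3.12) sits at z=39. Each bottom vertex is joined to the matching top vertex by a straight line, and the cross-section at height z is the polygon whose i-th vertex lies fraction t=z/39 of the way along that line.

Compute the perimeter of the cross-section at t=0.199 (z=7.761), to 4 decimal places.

Perimeter at t=0.199: 21.5633

Cross-section at t=0.199: each vertex is (1-t)·p0[i] + t·p1[i].
  v1: (1-0.199)·(4.51,0.76) + 0.199·(5.66,1.44) = (4.7388,0.8953)
  v2: (1-0.199)·(0.27,4.12) + 0.199·(-0.26,3.71) = (0.1645,4.0384)
  v3: (1-0.199)·(-2.11,0.66) + 0.199·(-5.55,1.99) = (-2.7946,0.9247)
  v4: (1-0.199)·(-1.17,-1.68) + 0.199·(-3.6,-4.07) = (-1.6536,-2.1556)
  v5: (1-0.199)·(2.17,-2.78) + 0.199·(2.26,-3.12) = (2.1879,-2.8477)
Perimeter = Σ |v_{i+1} − v_i|:
  edge 1→2: √(-4.5743² + 3.1431²) = 5.5501 (running 5.5501)
  edge 2→3: √(-2.9591² + -3.1137²) = 4.2955 (running 9.8456)
  edge 3→4: √(1.1410² + -3.0803²) = 3.2848 (running 13.1304)
  edge 4→5: √(3.8415² + -0.6921²) = 3.9033 (running 17.0337)
  edge 5→1: √(2.5509² + 3.7430²) = 4.5296 (running 21.5633)
Perimeter = 21.5633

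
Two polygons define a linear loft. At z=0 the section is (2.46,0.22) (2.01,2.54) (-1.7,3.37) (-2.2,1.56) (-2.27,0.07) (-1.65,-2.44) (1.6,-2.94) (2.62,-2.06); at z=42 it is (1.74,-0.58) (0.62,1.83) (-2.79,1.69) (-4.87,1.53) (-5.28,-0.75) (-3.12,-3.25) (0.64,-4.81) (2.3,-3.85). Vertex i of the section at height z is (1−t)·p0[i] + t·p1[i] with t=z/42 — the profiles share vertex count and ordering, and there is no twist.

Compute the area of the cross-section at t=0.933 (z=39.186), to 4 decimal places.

Area at t=0.933: 34.8424

Cross-section at t=0.933: each vertex is (1-t)·p0[i] + t·p1[i].
  v1: (1-0.933)·(2.46,0.22) + 0.933·(1.74,-0.58) = (1.7882,-0.5264)
  v2: (1-0.933)·(2.01,2.54) + 0.933·(0.62,1.83) = (0.7131,1.8776)
  v3: (1-0.933)·(-1.7,3.37) + 0.933·(-2.79,1.69) = (-2.7170,1.8026)
  v4: (1-0.933)·(-2.2,1.56) + 0.933·(-4.87,1.53) = (-4.6911,1.5320)
  v5: (1-0.933)·(-2.27,0.07) + 0.933·(-5.28,-0.75) = (-5.0783,-0.6951)
  v6: (1-0.933)·(-1.65,-2.44) + 0.933·(-3.12,-3.25) = (-3.0215,-3.1957)
  v7: (1-0.933)·(1.6,-2.94) + 0.933·(0.64,-4.81) = (0.7043,-4.6847)
  v8: (1-0.933)·(2.62,-2.06) + 0.933·(2.3,-3.85) = (2.3214,-3.7301)
Shoelace sum Σ(x_i·y_{i+1} − x_{i+1}·y_i):
  i=1: 1.7882·1.8776 − 0.7131·-0.5264 = +3.7329 (running +3.7329)
  i=2: 0.7131·1.8026 − -2.7170·1.8776 = +6.3868 (running +10.1197)
  i=3: -2.7170·1.5320 − -4.6911·1.8026 = +4.2936 (running +14.4133)
  i=4: -4.6911·-0.6951 − -5.0783·1.5320 = +11.0407 (running +25.4539)
  i=5: -5.0783·-3.1957 − -3.0215·-0.6951 = +14.1288 (running +39.5828)
  i=6: -3.0215·-4.6847 − 0.7043·-3.1957 = +16.4057 (running +55.9885)
  i=7: 0.7043·-3.7301 − 2.3214·-4.6847 = +8.2481 (running +64.2366)
  i=8: 2.3214·-0.5264 − 1.7882·-3.7301 = +5.4483 (running +69.6849)
Area = |Σ|/2 = |69.6849|/2 = 34.8424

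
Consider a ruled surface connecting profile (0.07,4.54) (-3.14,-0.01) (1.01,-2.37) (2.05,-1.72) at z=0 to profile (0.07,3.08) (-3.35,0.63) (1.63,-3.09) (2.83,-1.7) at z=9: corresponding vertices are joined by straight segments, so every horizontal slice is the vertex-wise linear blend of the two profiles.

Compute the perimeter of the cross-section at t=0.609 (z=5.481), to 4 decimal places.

Perimeter at t=0.609: 17.7931

Cross-section at t=0.609: each vertex is (1-t)·p0[i] + t·p1[i].
  v1: (1-0.609)·(0.07,4.54) + 0.609·(0.07,3.08) = (0.0700,3.6509)
  v2: (1-0.609)·(-3.14,-0.01) + 0.609·(-3.35,0.63) = (-3.2679,0.3798)
  v3: (1-0.609)·(1.01,-2.37) + 0.609·(1.63,-3.09) = (1.3876,-2.8085)
  v4: (1-0.609)·(2.05,-1.72) + 0.609·(2.83,-1.7) = (2.5250,-1.7078)
Perimeter = Σ |v_{i+1} − v_i|:
  edge 1→2: √(-3.3379² + -3.2711²) = 4.6735 (running 4.6735)
  edge 2→3: √(4.6555² + -3.1882²) = 5.6425 (running 10.3160)
  edge 3→4: √(1.1374² + 1.1007²) = 1.5828 (running 11.8988)
  edge 4→1: √(-2.4550² + 5.3587²) = 5.8943 (running 17.7931)
Perimeter = 17.7931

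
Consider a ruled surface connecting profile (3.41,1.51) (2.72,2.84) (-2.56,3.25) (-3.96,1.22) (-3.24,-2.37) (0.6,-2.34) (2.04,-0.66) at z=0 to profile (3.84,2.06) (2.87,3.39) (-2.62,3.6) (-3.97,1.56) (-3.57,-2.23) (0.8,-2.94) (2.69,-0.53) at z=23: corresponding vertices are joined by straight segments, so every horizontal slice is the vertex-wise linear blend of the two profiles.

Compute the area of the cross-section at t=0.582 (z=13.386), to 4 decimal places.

Area at t=0.582: 35.9014

Cross-section at t=0.582: each vertex is (1-t)·p0[i] + t·p1[i].
  v1: (1-0.582)·(3.41,1.51) + 0.582·(3.84,2.06) = (3.6603,1.8301)
  v2: (1-0.582)·(2.72,2.84) + 0.582·(2.87,3.39) = (2.8073,3.1601)
  v3: (1-0.582)·(-2.56,3.25) + 0.582·(-2.62,3.6) = (-2.5949,3.4537)
  v4: (1-0.582)·(-3.96,1.22) + 0.582·(-3.97,1.56) = (-3.9658,1.4179)
  v5: (1-0.582)·(-3.24,-2.37) + 0.582·(-3.57,-2.23) = (-3.4321,-2.2885)
  v6: (1-0.582)·(0.6,-2.34) + 0.582·(0.8,-2.94) = (0.7164,-2.6892)
  v7: (1-0.582)·(2.04,-0.66) + 0.582·(2.69,-0.53) = (2.4183,-0.5843)
Shoelace sum Σ(x_i·y_{i+1} − x_{i+1}·y_i):
  i=1: 3.6603·3.1601 − 2.8073·1.8301 = +6.4291 (running +6.4291)
  i=2: 2.8073·3.4537 − -2.5949·3.1601 = +17.8958 (running +24.3249)
  i=3: -2.5949·1.4179 − -3.9658·3.4537 = +10.0175 (running +34.3424)
  i=4: -3.9658·-2.2885 − -3.4321·1.4179 = +13.9421 (running +48.2845)
  i=5: -3.4321·-2.6892 − 0.7164·-2.2885 = +10.8690 (running +59.1535)
  i=6: 0.7164·-0.5843 − 2.4183·-2.6892 = +6.0847 (running +65.2382)
  i=7: 2.4183·1.8301 − 3.6603·-0.5843 = +6.5646 (running +71.8027)
Area = |Σ|/2 = |71.8027|/2 = 35.9014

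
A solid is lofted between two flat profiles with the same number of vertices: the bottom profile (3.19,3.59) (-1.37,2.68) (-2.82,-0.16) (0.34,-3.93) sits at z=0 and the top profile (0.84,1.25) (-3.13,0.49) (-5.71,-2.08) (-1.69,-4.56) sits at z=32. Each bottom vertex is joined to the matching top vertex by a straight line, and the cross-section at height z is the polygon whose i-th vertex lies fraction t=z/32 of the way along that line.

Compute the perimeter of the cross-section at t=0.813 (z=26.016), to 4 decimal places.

Cross-section at t=0.813: each vertex is (1-t)·p0[i] + t·p1[i].
  v1: (1-0.813)·(3.19,3.59) + 0.813·(0.84,1.25) = (1.2795,1.6876)
  v2: (1-0.813)·(-1.37,2.68) + 0.813·(-3.13,0.49) = (-2.8009,0.8995)
  v3: (1-0.813)·(-2.82,-0.16) + 0.813·(-5.71,-2.08) = (-5.1696,-1.7210)
  v4: (1-0.813)·(0.34,-3.93) + 0.813·(-1.69,-4.56) = (-1.3104,-4.4422)
Perimeter = Σ |v_{i+1} − v_i|:
  edge 1→2: √(-4.0803² + -0.7880²) = 4.1557 (running 4.1557)
  edge 2→3: √(-2.3687² + -2.6205²) = 3.5324 (running 7.6881)
  edge 3→4: √(3.8592² + -2.7212²) = 4.7221 (running 12.4102)
  edge 4→1: √(2.5898² + 6.1298²) = 6.6544 (running 19.0646)
Perimeter = 19.0646

Perimeter at t=0.813: 19.0646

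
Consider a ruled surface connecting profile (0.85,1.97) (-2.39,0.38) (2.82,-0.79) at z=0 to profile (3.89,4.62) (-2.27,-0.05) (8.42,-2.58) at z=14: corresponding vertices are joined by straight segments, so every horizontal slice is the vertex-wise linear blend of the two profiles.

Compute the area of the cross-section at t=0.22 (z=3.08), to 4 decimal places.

Area at t=0.22: 10.1260

Cross-section at t=0.22: each vertex is (1-t)·p0[i] + t·p1[i].
  v1: (1-0.22)·(0.85,1.97) + 0.22·(3.89,4.62) = (1.5188,2.5530)
  v2: (1-0.22)·(-2.39,0.38) + 0.22·(-2.27,-0.05) = (-2.3636,0.2854)
  v3: (1-0.22)·(2.82,-0.79) + 0.22·(8.42,-2.58) = (4.0520,-1.1838)
Shoelace sum Σ(x_i·y_{i+1} − x_{i+1}·y_i):
  i=1: 1.5188·0.2854 − -2.3636·2.5530 = +6.4677 (running +6.4677)
  i=2: -2.3636·-1.1838 − 4.0520·0.2854 = +1.6416 (running +8.1093)
  i=3: 4.0520·2.5530 − 1.5188·-1.1838 = +12.1427 (running +20.2520)
Area = |Σ|/2 = |20.2520|/2 = 10.1260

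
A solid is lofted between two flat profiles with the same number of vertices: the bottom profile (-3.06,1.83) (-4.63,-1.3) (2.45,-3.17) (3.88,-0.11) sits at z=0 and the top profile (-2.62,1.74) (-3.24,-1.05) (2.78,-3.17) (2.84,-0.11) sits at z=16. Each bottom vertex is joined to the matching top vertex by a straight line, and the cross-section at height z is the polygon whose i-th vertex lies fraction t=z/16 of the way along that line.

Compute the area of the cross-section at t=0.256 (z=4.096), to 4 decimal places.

Cross-section at t=0.256: each vertex is (1-t)·p0[i] + t·p1[i].
  v1: (1-0.256)·(-3.06,1.83) + 0.256·(-2.62,1.74) = (-2.9474,1.8070)
  v2: (1-0.256)·(-4.63,-1.3) + 0.256·(-3.24,-1.05) = (-4.2742,-1.2360)
  v3: (1-0.256)·(2.45,-3.17) + 0.256·(2.78,-3.17) = (2.5345,-3.1700)
  v4: (1-0.256)·(3.88,-0.11) + 0.256·(2.84,-0.11) = (3.6138,-0.1100)
Shoelace sum Σ(x_i·y_{i+1} − x_{i+1}·y_i):
  i=1: -2.9474·-1.2360 − -4.2742·1.8070 = +11.3662 (running +11.3662)
  i=2: -4.2742·-3.1700 − 2.5345·-1.2360 = +16.6817 (running +28.0479)
  i=3: 2.5345·-0.1100 − 3.6138·-3.1700 = +11.1768 (running +39.2247)
  i=4: 3.6138·1.8070 − -2.9474·-0.1100 = +6.2057 (running +45.4304)
Area = |Σ|/2 = |45.4304|/2 = 22.7152

Area at t=0.256: 22.7152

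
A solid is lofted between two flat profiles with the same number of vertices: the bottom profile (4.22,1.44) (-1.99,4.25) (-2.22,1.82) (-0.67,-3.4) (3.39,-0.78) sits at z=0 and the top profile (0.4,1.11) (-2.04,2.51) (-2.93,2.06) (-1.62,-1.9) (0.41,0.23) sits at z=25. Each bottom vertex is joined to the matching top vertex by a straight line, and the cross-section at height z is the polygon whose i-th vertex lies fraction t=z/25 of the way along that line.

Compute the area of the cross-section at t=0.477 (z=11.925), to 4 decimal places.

Cross-section at t=0.477: each vertex is (1-t)·p0[i] + t·p1[i].
  v1: (1-0.477)·(4.22,1.44) + 0.477·(0.4,1.11) = (2.3979,1.2826)
  v2: (1-0.477)·(-1.99,4.25) + 0.477·(-2.04,2.51) = (-2.0138,3.4200)
  v3: (1-0.477)·(-2.22,1.82) + 0.477·(-2.93,2.06) = (-2.5587,1.9345)
  v4: (1-0.477)·(-0.67,-3.4) + 0.477·(-1.62,-1.9) = (-1.1232,-2.6845)
  v5: (1-0.477)·(3.39,-0.78) + 0.477·(0.41,0.23) = (1.9685,-0.2982)
Shoelace sum Σ(x_i·y_{i+1} − x_{i+1}·y_i):
  i=1: 2.3979·3.4200 − -2.0138·1.2826 = +10.7837 (running +10.7837)
  i=2: -2.0138·1.9345 − -2.5587·3.4200 = +4.8550 (running +15.6386)
  i=3: -2.5587·-2.6845 − -1.1232·1.9345 = +9.0415 (running +24.6801)
  i=4: -1.1232·-0.2982 − 1.9685·-2.6845 = +5.6195 (running +30.2996)
  i=5: 1.9685·1.2826 − 2.3979·-0.2982 = +3.2399 (running +33.5395)
Area = |Σ|/2 = |33.5395|/2 = 16.7698

Area at t=0.477: 16.7698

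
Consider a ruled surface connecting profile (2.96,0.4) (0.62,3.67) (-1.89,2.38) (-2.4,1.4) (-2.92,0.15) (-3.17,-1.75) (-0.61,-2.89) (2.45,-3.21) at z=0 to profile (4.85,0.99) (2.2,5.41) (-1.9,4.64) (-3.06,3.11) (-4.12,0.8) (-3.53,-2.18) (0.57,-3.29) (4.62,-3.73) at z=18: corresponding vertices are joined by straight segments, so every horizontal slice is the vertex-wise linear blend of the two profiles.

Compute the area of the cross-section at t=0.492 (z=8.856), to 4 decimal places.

Area at t=0.492: 43.7776

Cross-section at t=0.492: each vertex is (1-t)·p0[i] + t·p1[i].
  v1: (1-0.492)·(2.96,0.4) + 0.492·(4.85,0.99) = (3.8899,0.6903)
  v2: (1-0.492)·(0.62,3.67) + 0.492·(2.2,5.41) = (1.3974,4.5261)
  v3: (1-0.492)·(-1.89,2.38) + 0.492·(-1.9,4.64) = (-1.8949,3.4919)
  v4: (1-0.492)·(-2.4,1.4) + 0.492·(-3.06,3.11) = (-2.7247,2.2413)
  v5: (1-0.492)·(-2.92,0.15) + 0.492·(-4.12,0.8) = (-3.5104,0.4698)
  v6: (1-0.492)·(-3.17,-1.75) + 0.492·(-3.53,-2.18) = (-3.3471,-1.9616)
  v7: (1-0.492)·(-0.61,-2.89) + 0.492·(0.57,-3.29) = (-0.0294,-3.0868)
  v8: (1-0.492)·(2.45,-3.21) + 0.492·(4.62,-3.73) = (3.5176,-3.4658)
Shoelace sum Σ(x_i·y_{i+1} − x_{i+1}·y_i):
  i=1: 3.8899·4.5261 − 1.3974·0.6903 = +16.6413 (running +16.6413)
  i=2: 1.3974·3.4919 − -1.8949·4.5261 = +13.4560 (running +30.0974)
  i=3: -1.8949·2.2413 − -2.7247·3.4919 = +5.2674 (running +35.3647)
  i=4: -2.7247·0.4698 − -3.5104·2.2413 = +6.5879 (running +41.9526)
  i=5: -3.5104·-1.9616 − -3.3471·0.4698 = +8.4583 (running +50.4109)
  i=6: -3.3471·-3.0868 − -0.0294·-1.9616 = +10.2741 (running +60.6851)
  i=7: -0.0294·-3.4658 − 3.5176·-3.0868 = +10.9603 (running +71.6454)
  i=8: 3.5176·0.6903 − 3.8899·-3.4658 = +15.9099 (running +87.5552)
Area = |Σ|/2 = |87.5552|/2 = 43.7776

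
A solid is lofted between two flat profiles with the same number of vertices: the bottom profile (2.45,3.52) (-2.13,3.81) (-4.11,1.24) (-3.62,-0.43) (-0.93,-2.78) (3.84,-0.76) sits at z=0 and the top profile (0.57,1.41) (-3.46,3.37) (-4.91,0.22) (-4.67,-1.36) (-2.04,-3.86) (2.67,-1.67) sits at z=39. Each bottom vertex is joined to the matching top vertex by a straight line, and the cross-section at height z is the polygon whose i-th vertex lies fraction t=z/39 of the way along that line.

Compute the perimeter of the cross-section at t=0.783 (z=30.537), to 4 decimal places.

Perimeter at t=0.783: 22.1500

Cross-section at t=0.783: each vertex is (1-t)·p0[i] + t·p1[i].
  v1: (1-0.783)·(2.45,3.52) + 0.783·(0.57,1.41) = (0.9780,1.8679)
  v2: (1-0.783)·(-2.13,3.81) + 0.783·(-3.46,3.37) = (-3.1714,3.4655)
  v3: (1-0.783)·(-4.11,1.24) + 0.783·(-4.91,0.22) = (-4.7364,0.4413)
  v4: (1-0.783)·(-3.62,-0.43) + 0.783·(-4.67,-1.36) = (-4.4421,-1.1582)
  v5: (1-0.783)·(-0.93,-2.78) + 0.783·(-2.04,-3.86) = (-1.7991,-3.6256)
  v6: (1-0.783)·(3.84,-0.76) + 0.783·(2.67,-1.67) = (2.9239,-1.4725)
Perimeter = Σ |v_{i+1} − v_i|:
  edge 1→2: √(-4.1494² + 1.5976²) = 4.4463 (running 4.4463)
  edge 2→3: √(-1.5650² + -3.0241²) = 3.4051 (running 7.8514)
  edge 3→4: √(0.2942² + -1.5995²) = 1.6264 (running 9.4778)
  edge 4→5: √(2.6430² + -2.4674²) = 3.6158 (running 13.0935)
  edge 5→6: √(4.7230² + 2.1531²) = 5.1906 (running 18.2842)
  edge 6→1: √(-1.9459² + 3.3404²) = 3.8659 (running 22.1500)
Perimeter = 22.1500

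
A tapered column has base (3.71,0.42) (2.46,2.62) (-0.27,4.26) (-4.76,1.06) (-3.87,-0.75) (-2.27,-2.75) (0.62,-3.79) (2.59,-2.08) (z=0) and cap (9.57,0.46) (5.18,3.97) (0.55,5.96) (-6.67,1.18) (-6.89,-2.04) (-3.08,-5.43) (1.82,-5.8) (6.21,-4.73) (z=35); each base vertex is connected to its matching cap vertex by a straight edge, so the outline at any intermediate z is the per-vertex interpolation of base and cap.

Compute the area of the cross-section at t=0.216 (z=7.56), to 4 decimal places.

Cross-section at t=0.216: each vertex is (1-t)·p0[i] + t·p1[i].
  v1: (1-0.216)·(3.71,0.42) + 0.216·(9.57,0.46) = (4.9758,0.4286)
  v2: (1-0.216)·(2.46,2.62) + 0.216·(5.18,3.97) = (3.0475,2.9116)
  v3: (1-0.216)·(-0.27,4.26) + 0.216·(0.55,5.96) = (-0.0929,4.6272)
  v4: (1-0.216)·(-4.76,1.06) + 0.216·(-6.67,1.18) = (-5.1726,1.0859)
  v5: (1-0.216)·(-3.87,-0.75) + 0.216·(-6.89,-2.04) = (-4.5223,-1.0286)
  v6: (1-0.216)·(-2.27,-2.75) + 0.216·(-3.08,-5.43) = (-2.4450,-3.3289)
  v7: (1-0.216)·(0.62,-3.79) + 0.216·(1.82,-5.8) = (0.8792,-4.2242)
  v8: (1-0.216)·(2.59,-2.08) + 0.216·(6.21,-4.73) = (3.3719,-2.6524)
Shoelace sum Σ(x_i·y_{i+1} − x_{i+1}·y_i):
  i=1: 4.9758·2.9116 − 3.0475·0.4286 = +13.1811 (running +13.1811)
  i=2: 3.0475·4.6272 − -0.0929·2.9116 = +14.3719 (running +27.5530)
  i=3: -0.0929·1.0859 − -5.1726·4.6272 = +23.8336 (running +51.3867)
  i=4: -5.1726·-1.0286 − -4.5223·1.0859 = +10.2316 (running +61.6182)
  i=5: -4.5223·-3.3289 − -2.4450·-1.0286 = +12.5393 (running +74.1575)
  i=6: -2.4450·-4.2242 − 0.8792·-3.3289 = +13.2547 (running +87.4122)
  i=7: 0.8792·-2.6524 − 3.3719·-4.2242 = +11.9115 (running +99.3237)
  i=8: 3.3719·0.4286 − 4.9758·-2.6524 = +14.6430 (running +113.9668)
Area = |Σ|/2 = |113.9668|/2 = 56.9834

Area at t=0.216: 56.9834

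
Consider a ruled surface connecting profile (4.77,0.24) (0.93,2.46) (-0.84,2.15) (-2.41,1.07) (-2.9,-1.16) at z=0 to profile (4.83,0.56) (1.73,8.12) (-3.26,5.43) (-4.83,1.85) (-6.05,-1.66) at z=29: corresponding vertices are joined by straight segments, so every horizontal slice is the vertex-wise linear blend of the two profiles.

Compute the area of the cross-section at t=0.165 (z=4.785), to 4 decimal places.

Area at t=0.165: 20.7890

Cross-section at t=0.165: each vertex is (1-t)·p0[i] + t·p1[i].
  v1: (1-0.165)·(4.77,0.24) + 0.165·(4.83,0.56) = (4.7799,0.2928)
  v2: (1-0.165)·(0.93,2.46) + 0.165·(1.73,8.12) = (1.0620,3.3939)
  v3: (1-0.165)·(-0.84,2.15) + 0.165·(-3.26,5.43) = (-1.2393,2.6912)
  v4: (1-0.165)·(-2.41,1.07) + 0.165·(-4.83,1.85) = (-2.8093,1.1987)
  v5: (1-0.165)·(-2.9,-1.16) + 0.165·(-6.05,-1.66) = (-3.4198,-1.2425)
Shoelace sum Σ(x_i·y_{i+1} − x_{i+1}·y_i):
  i=1: 4.7799·3.3939 − 1.0620·0.2928 = +15.9115 (running +15.9115)
  i=2: 1.0620·2.6912 − -1.2393·3.3939 = +7.0641 (running +22.9757)
  i=3: -1.2393·1.1987 − -2.8093·2.6912 = +6.0748 (running +29.0505)
  i=4: -2.8093·-1.2425 − -3.4198·1.1987 = +7.5898 (running +36.6403)
  i=5: -3.4198·0.2928 − 4.7799·-1.2425 = +4.9377 (running +41.5780)
Area = |Σ|/2 = |41.5780|/2 = 20.7890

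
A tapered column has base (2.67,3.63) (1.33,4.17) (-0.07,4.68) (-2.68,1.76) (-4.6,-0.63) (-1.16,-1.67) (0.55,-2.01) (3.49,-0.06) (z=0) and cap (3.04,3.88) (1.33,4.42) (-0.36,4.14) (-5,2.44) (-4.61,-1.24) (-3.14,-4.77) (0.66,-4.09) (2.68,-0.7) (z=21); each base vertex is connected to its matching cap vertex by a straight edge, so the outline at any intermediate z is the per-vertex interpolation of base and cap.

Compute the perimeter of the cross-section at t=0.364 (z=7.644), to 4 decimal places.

Cross-section at t=0.364: each vertex is (1-t)·p0[i] + t·p1[i].
  v1: (1-0.364)·(2.67,3.63) + 0.364·(3.04,3.88) = (2.8047,3.7210)
  v2: (1-0.364)·(1.33,4.17) + 0.364·(1.33,4.42) = (1.3300,4.2610)
  v3: (1-0.364)·(-0.07,4.68) + 0.364·(-0.36,4.14) = (-0.1756,4.4834)
  v4: (1-0.364)·(-2.68,1.76) + 0.364·(-5,2.44) = (-3.5245,2.0075)
  v5: (1-0.364)·(-4.6,-0.63) + 0.364·(-4.61,-1.24) = (-4.6036,-0.8520)
  v6: (1-0.364)·(-1.16,-1.67) + 0.364·(-3.14,-4.77) = (-1.8807,-2.7984)
  v7: (1-0.364)·(0.55,-2.01) + 0.364·(0.66,-4.09) = (0.5900,-2.7671)
  v8: (1-0.364)·(3.49,-0.06) + 0.364·(2.68,-0.7) = (3.1952,-0.2930)
Perimeter = Σ |v_{i+1} − v_i|:
  edge 1→2: √(-1.4747² + 0.5400²) = 1.5704 (running 1.5704)
  edge 2→3: √(-1.5056² + 0.2224²) = 1.5219 (running 3.0923)
  edge 3→4: √(-3.3489² + -2.4759²) = 4.1648 (running 7.2571)
  edge 4→5: √(-1.0792² + -2.8596²) = 3.0564 (running 10.3135)
  edge 5→6: √(2.7229² + -1.9464²) = 3.3470 (running 13.6606)
  edge 6→7: √(2.4708² + 0.0313²) = 2.4710 (running 16.1315)
  edge 7→8: √(2.6051² + 2.4742²) = 3.5928 (running 19.7243)
  edge 8→1: √(-0.3905² + 4.0140²) = 4.0329 (running 23.7572)
Perimeter = 23.7572

Perimeter at t=0.364: 23.7572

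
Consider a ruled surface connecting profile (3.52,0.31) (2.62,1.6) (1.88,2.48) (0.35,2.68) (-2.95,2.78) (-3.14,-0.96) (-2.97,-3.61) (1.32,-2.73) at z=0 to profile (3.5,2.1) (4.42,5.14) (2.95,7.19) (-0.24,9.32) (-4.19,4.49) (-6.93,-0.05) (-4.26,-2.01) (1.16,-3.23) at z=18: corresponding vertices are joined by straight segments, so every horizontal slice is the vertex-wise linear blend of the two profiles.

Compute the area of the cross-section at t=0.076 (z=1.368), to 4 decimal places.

Cross-section at t=0.076: each vertex is (1-t)·p0[i] + t·p1[i].
  v1: (1-0.076)·(3.52,0.31) + 0.076·(3.5,2.1) = (3.5185,0.4460)
  v2: (1-0.076)·(2.62,1.6) + 0.076·(4.42,5.14) = (2.7568,1.8690)
  v3: (1-0.076)·(1.88,2.48) + 0.076·(2.95,7.19) = (1.9613,2.8380)
  v4: (1-0.076)·(0.35,2.68) + 0.076·(-0.24,9.32) = (0.3052,3.1846)
  v5: (1-0.076)·(-2.95,2.78) + 0.076·(-4.19,4.49) = (-3.0442,2.9100)
  v6: (1-0.076)·(-3.14,-0.96) + 0.076·(-6.93,-0.05) = (-3.4280,-0.8908)
  v7: (1-0.076)·(-2.97,-3.61) + 0.076·(-4.26,-2.01) = (-3.0680,-3.4884)
  v8: (1-0.076)·(1.32,-2.73) + 0.076·(1.16,-3.23) = (1.3078,-2.7680)
Shoelace sum Σ(x_i·y_{i+1} − x_{i+1}·y_i):
  i=1: 3.5185·1.8690 − 2.7568·0.4460 = +5.3465 (running +5.3465)
  i=2: 2.7568·2.8380 − 1.9613·1.8690 = +4.1579 (running +9.5044)
  i=3: 1.9613·3.1846 − 0.3052·2.8380 = +5.3801 (running +14.8845)
  i=4: 0.3052·2.9100 − -3.0442·3.1846 = +10.5828 (running +25.4673)
  i=5: -3.0442·-0.8908 − -3.4280·2.9100 = +12.6874 (running +38.1547)
  i=6: -3.4280·-3.4884 − -3.0680·-0.8908 = +9.2252 (running +47.3799)
  i=7: -3.0680·-2.7680 − 1.3078·-3.4884 = +13.0546 (running +60.4346)
  i=8: 1.3078·0.4460 − 3.5185·-2.7680 = +10.3225 (running +70.7571)
Area = |Σ|/2 = |70.7571|/2 = 35.3785

Area at t=0.076: 35.3785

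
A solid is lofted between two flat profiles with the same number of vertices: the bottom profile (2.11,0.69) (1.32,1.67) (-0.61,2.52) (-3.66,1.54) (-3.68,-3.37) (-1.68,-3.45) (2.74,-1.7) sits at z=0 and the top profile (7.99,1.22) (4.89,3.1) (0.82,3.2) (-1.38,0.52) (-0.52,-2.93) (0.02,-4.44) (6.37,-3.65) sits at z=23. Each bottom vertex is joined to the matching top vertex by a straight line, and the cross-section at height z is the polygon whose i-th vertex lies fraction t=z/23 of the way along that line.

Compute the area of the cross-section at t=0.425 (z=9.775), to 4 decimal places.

Area at t=0.425: 37.5780

Cross-section at t=0.425: each vertex is (1-t)·p0[i] + t·p1[i].
  v1: (1-0.425)·(2.11,0.69) + 0.425·(7.99,1.22) = (4.6090,0.9152)
  v2: (1-0.425)·(1.32,1.67) + 0.425·(4.89,3.1) = (2.8372,2.2777)
  v3: (1-0.425)·(-0.61,2.52) + 0.425·(0.82,3.2) = (-0.0022,2.8090)
  v4: (1-0.425)·(-3.66,1.54) + 0.425·(-1.38,0.52) = (-2.6910,1.1065)
  v5: (1-0.425)·(-3.68,-3.37) + 0.425·(-0.52,-2.93) = (-2.3370,-3.1830)
  v6: (1-0.425)·(-1.68,-3.45) + 0.425·(0.02,-4.44) = (-0.9575,-3.8708)
  v7: (1-0.425)·(2.74,-1.7) + 0.425·(6.37,-3.65) = (4.2828,-2.5288)
Shoelace sum Σ(x_i·y_{i+1} − x_{i+1}·y_i):
  i=1: 4.6090·2.2777 − 2.8372·0.9152 = +7.9014 (running +7.9014)
  i=2: 2.8372·2.8090 − -0.0022·2.2777 = +7.9750 (running +15.8763)
  i=3: -0.0022·1.1065 − -2.6910·2.8090 = +7.5565 (running +23.4328)
  i=4: -2.6910·-3.1830 − -2.3370·1.1065 = +11.1513 (running +34.5842)
  i=5: -2.3370·-3.8708 − -0.9575·-3.1830 = +5.9982 (running +40.5824)
  i=6: -0.9575·-2.5288 − 4.2828·-3.8708 = +18.9987 (running +59.5811)
  i=7: 4.2828·0.9152 − 4.6090·-2.5288 = +15.5748 (running +75.1559)
Area = |Σ|/2 = |75.1559|/2 = 37.5780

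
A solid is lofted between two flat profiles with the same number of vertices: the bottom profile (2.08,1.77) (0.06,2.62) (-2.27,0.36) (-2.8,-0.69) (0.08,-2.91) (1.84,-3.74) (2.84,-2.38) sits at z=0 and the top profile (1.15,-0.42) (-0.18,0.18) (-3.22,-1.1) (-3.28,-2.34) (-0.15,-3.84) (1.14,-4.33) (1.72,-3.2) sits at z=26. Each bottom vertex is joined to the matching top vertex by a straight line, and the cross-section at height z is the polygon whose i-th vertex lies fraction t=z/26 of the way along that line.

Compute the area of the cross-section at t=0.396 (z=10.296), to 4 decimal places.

Area at t=0.396: 18.5963

Cross-section at t=0.396: each vertex is (1-t)·p0[i] + t·p1[i].
  v1: (1-0.396)·(2.08,1.77) + 0.396·(1.15,-0.42) = (1.7117,0.9028)
  v2: (1-0.396)·(0.06,2.62) + 0.396·(-0.18,0.18) = (-0.0350,1.6538)
  v3: (1-0.396)·(-2.27,0.36) + 0.396·(-3.22,-1.1) = (-2.6462,-0.2182)
  v4: (1-0.396)·(-2.8,-0.69) + 0.396·(-3.28,-2.34) = (-2.9901,-1.3434)
  v5: (1-0.396)·(0.08,-2.91) + 0.396·(-0.15,-3.84) = (-0.0111,-3.2783)
  v6: (1-0.396)·(1.84,-3.74) + 0.396·(1.14,-4.33) = (1.5628,-3.9736)
  v7: (1-0.396)·(2.84,-2.38) + 0.396·(1.72,-3.2) = (2.3965,-2.7047)
Shoelace sum Σ(x_i·y_{i+1} − x_{i+1}·y_i):
  i=1: 1.7117·1.6538 − -0.0350·0.9028 = +2.8624 (running +2.8624)
  i=2: -0.0350·-0.2182 − -2.6462·1.6538 = +4.3838 (running +7.2462)
  i=3: -2.6462·-1.3434 − -2.9901·-0.2182 = +2.9026 (running +10.1488)
  i=4: -2.9901·-3.2783 − -0.0111·-1.3434 = +9.7874 (running +19.9363)
  i=5: -0.0111·-3.9736 − 1.5628·-3.2783 = +5.1673 (running +25.1036)
  i=6: 1.5628·-2.7047 − 2.3965·-3.9736 = +5.2958 (running +30.3994)
  i=7: 2.3965·0.9028 − 1.7117·-2.7047 = +6.7932 (running +37.1926)
Area = |Σ|/2 = |37.1926|/2 = 18.5963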